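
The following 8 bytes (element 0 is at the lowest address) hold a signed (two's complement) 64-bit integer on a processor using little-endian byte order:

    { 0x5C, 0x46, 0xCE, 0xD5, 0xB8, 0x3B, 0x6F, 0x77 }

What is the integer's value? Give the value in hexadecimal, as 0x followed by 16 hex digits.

0x776F3BB8D5CE465C

Little-endian: lowest address holds the least-significant byte.
Reassemble most-significant byte first: 77 6F 3B B8 D5 CE 46 5C → 0x776F3BB8D5CE465C.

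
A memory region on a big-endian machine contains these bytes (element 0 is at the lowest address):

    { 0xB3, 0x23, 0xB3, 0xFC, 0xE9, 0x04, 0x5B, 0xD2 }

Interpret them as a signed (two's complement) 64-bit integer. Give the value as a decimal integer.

In big-endian order the high byte comes first in memory.
The bytes are already most-significant first: 0xB323B3FCE9045BD2.
Top bit is set, so as a signed 64-bit value this is 0xB323B3FCE9045BD2 − 2^64 = -5538385217913070638.

-5538385217913070638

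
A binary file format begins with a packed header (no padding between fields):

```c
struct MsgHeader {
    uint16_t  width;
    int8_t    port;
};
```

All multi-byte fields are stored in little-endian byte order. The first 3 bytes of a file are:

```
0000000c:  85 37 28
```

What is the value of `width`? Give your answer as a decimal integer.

14213

`width` is the first field, at byte offset 0, occupying 2 bytes.
Bytes at offsets 0..1: 85 37.
Little-endian stores the least-significant byte at the lowest address.
Reassemble most-significant byte first: 37 85 → 0x3785.
0x3785 = 14213.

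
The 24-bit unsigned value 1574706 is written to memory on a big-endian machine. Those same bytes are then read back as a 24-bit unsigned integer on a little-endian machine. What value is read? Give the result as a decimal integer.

1574706 in 24-bit hexadecimal is 0x180732.
Stored big-endian, the bytes at ascending addresses are 18 07 32.
Read back as little-endian, the first byte is least significant, giving 0x320718.
0x320718 = 3278616.

3278616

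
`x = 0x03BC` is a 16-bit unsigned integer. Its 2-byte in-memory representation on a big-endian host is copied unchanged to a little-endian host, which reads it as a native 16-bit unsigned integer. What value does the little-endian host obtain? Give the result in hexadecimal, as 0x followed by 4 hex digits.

Stored big-endian, the bytes at ascending addresses are 03 BC.
Read back as little-endian, the first byte is least significant, giving 0xBC03.

0xBC03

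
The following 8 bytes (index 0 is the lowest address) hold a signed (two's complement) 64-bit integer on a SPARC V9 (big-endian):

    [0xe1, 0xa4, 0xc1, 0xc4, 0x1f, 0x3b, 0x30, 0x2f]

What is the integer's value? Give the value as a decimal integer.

Big-endian: lowest address holds the most-significant byte.
The bytes are already most-significant first: 0xE1A4C1C41F3B302F.
Top bit is set, so as a signed 64-bit value this is 0xE1A4C1C41F3B302F − 2^64 = -2187410470913494993.

-2187410470913494993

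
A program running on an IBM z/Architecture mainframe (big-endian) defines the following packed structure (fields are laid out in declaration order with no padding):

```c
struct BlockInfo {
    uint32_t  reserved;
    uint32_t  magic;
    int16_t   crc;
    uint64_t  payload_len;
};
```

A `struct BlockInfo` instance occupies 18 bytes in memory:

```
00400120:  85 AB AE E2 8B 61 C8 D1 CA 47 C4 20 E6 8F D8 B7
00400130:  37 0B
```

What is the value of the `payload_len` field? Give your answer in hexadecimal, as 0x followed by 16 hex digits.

`payload_len` follows `reserved` (4 B), `magic` (4 B), `crc` (2 B), so it starts at offset 4 + 4 + 2 = 10 and occupies 8 bytes.
Bytes at offsets 10..17: C4 20 E6 8F D8 B7 37 0B.
In big-endian order the high byte comes first in memory.
The bytes are already most-significant first: 0xC420E68FD8B7370B.

0xC420E68FD8B7370B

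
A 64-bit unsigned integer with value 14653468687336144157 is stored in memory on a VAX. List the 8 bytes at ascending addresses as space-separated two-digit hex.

14653468687336144157 in hexadecimal, padded to 64 bits, is 0xCB5B94223BFAFD1D.
Split into bytes (most-significant first): CB 5B 94 22 3B FA FD 1D.
In little-endian order the low byte comes first in memory.
So at ascending addresses the bytes are 1D FD FA 3B 22 94 5B CB.

1D FD FA 3B 22 94 5B CB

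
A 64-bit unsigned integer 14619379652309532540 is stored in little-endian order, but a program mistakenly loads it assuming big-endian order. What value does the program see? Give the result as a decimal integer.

14619379652309532540 in 64-bit hexadecimal is 0xCAE27856447BBF7C.
Stored little-endian, the bytes at ascending addresses are 7C BF 7B 44 56 78 E2 CA.
Read back as big-endian, the last byte is least significant, giving 0x7CBF7B445678E2CA.
0x7CBF7B445678E2CA = 8989038914693554890.

8989038914693554890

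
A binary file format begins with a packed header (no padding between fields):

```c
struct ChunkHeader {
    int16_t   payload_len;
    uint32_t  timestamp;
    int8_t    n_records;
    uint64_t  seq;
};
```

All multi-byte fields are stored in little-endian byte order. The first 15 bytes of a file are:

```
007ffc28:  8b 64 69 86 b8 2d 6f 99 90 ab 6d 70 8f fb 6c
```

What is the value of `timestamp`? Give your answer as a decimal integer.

`timestamp` follows `payload_len` (2 bytes), so it starts at byte offset 2 and occupies 4 bytes.
Bytes at offsets 2..5: 69 86 B8 2D.
Little-endian stores the least-significant byte at the lowest address.
Reassemble most-significant byte first: 2D B8 86 69 → 0x2DB88669.
0x2DB88669 = 767067753.

767067753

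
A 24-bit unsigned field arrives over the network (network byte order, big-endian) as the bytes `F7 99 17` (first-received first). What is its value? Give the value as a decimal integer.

Big-endian stores the most-significant byte at the lowest address.
The bytes are already most-significant first: 0xF79917.
0xF79917 = 16226583.

16226583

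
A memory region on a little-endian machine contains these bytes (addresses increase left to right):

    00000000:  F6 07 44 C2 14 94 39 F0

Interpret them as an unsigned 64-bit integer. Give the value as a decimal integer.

17310029459654707190

In little-endian order the low byte comes first in memory.
Reassemble most-significant byte first: F0 39 94 14 C2 44 07 F6 → 0xF0399414C24407F6.
0xF0399414C24407F6 = 17310029459654707190.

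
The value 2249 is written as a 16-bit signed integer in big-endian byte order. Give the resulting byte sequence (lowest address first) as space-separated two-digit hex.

08 C9

2249 in hexadecimal, padded to 16 bits, is 0x08C9.
Split into bytes (most-significant first): 08 C9.
Big-endian stores the most-significant byte at the lowest address.
So the memory order matches the most-significant-first order: 08 C9.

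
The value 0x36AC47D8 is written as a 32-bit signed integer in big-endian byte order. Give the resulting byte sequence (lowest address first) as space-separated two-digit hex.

Split into bytes (most-significant first): 36 AC 47 D8.
Big-endian: lowest address holds the most-significant byte.
So the memory order matches the most-significant-first order: 36 AC 47 D8.

36 AC 47 D8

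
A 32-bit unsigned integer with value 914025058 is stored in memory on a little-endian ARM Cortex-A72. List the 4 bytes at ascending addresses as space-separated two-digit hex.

62 EA 7A 36

914025058 in hexadecimal, padded to 32 bits, is 0x367AEA62.
Split into bytes (most-significant first): 36 7A EA 62.
Little-endian: lowest address holds the least-significant byte.
So at ascending addresses the bytes are 62 EA 7A 36.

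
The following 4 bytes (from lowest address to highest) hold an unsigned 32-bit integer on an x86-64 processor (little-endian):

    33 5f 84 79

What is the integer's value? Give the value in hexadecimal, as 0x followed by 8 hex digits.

Little-endian stores the least-significant byte at the lowest address.
Reassemble most-significant byte first: 79 84 5F 33 → 0x79845F33.

0x79845F33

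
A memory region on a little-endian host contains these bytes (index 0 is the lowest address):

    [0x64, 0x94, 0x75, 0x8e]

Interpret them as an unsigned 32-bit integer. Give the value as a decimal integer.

2390070372

Little-endian stores the least-significant byte at the lowest address.
Reassemble most-significant byte first: 8E 75 94 64 → 0x8E759464.
0x8E759464 = 2390070372.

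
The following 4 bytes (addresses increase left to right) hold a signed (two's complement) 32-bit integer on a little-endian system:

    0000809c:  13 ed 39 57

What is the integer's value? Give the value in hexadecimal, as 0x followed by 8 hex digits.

0x5739ED13

In little-endian order the low byte comes first in memory.
Reassemble most-significant byte first: 57 39 ED 13 → 0x5739ED13.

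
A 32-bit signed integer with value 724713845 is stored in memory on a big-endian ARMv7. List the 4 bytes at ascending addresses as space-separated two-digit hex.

724713845 in hexadecimal, padded to 32 bits, is 0x2B324175.
Split into bytes (most-significant first): 2B 32 41 75.
In big-endian order the high byte comes first in memory.
So the memory order matches the most-significant-first order: 2B 32 41 75.

2B 32 41 75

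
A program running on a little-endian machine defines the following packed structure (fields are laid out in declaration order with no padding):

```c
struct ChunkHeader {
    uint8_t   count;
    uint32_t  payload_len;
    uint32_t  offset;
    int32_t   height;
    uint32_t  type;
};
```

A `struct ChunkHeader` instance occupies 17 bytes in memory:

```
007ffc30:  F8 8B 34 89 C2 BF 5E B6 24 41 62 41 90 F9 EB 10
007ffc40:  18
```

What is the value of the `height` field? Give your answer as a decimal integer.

-1874763199

`height` follows `count` (1 B), `payload_len` (4 B), `offset` (4 B), so it starts at offset 1 + 4 + 4 = 9 and occupies 4 bytes.
Bytes at offsets 9..12: 41 62 41 90.
Little-endian stores the least-significant byte at the lowest address.
Reassemble most-significant byte first: 90 41 62 41 → 0x90416241.
Top bit is set, so as a signed 32-bit value this is 0x90416241 − 2^32 = -1874763199.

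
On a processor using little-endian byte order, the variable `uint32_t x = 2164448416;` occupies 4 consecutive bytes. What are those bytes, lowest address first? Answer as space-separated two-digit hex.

2164448416 in hexadecimal, padded to 32 bits, is 0x8102DCA0.
Split into bytes (most-significant first): 81 02 DC A0.
Little-endian: lowest address holds the least-significant byte.
So at ascending addresses the bytes are A0 DC 02 81.

A0 DC 02 81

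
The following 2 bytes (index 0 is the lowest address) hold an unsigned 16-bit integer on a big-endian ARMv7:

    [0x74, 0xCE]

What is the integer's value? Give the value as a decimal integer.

In big-endian order the high byte comes first in memory.
The bytes are already most-significant first: 0x74CE.
0x74CE = 29902.

29902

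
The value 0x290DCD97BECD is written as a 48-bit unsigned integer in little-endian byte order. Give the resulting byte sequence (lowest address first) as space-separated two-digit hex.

Split into bytes (most-significant first): 29 0D CD 97 BE CD.
Little-endian stores the least-significant byte at the lowest address.
So at ascending addresses the bytes are CD BE 97 CD 0D 29.

CD BE 97 CD 0D 29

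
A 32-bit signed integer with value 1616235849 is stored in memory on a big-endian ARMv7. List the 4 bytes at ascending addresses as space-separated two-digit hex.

1616235849 in hexadecimal, padded to 32 bits, is 0x6055CD49.
Split into bytes (most-significant first): 60 55 CD 49.
In big-endian order the high byte comes first in memory.
So the memory order matches the most-significant-first order: 60 55 CD 49.

60 55 CD 49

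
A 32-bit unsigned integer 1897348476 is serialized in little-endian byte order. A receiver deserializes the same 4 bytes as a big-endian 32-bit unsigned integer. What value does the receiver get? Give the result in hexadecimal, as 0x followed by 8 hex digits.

0x7C3D1771

1897348476 in 32-bit hexadecimal is 0x71173D7C.
Stored little-endian, the bytes at ascending addresses are 7C 3D 17 71.
Read back as big-endian, the last byte is least significant, giving 0x7C3D1771.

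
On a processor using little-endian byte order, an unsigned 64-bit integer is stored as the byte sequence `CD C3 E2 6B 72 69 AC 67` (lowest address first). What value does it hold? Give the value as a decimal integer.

7470461822058021837

Little-endian stores the least-significant byte at the lowest address.
Reassemble most-significant byte first: 67 AC 69 72 6B E2 C3 CD → 0x67AC69726BE2C3CD.
0x67AC69726BE2C3CD = 7470461822058021837.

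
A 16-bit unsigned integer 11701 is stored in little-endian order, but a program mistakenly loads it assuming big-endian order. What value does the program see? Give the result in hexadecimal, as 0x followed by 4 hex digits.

11701 in 16-bit hexadecimal is 0x2DB5.
Stored little-endian, the bytes at ascending addresses are B5 2D.
Read back as big-endian, the last byte is least significant, giving 0xB52D.

0xB52D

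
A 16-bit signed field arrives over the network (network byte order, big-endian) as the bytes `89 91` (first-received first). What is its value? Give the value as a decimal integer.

-30319

Big-endian stores the most-significant byte at the lowest address.
The bytes are already most-significant first: 0x8991.
Top bit is set, so as a signed 16-bit value this is 0x8991 − 2^16 = -30319.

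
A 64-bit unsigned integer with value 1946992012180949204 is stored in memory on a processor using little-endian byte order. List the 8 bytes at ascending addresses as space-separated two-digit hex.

D4 88 91 62 EB 1A 05 1B

1946992012180949204 in hexadecimal, padded to 64 bits, is 0x1B051AEB629188D4.
Split into bytes (most-significant first): 1B 05 1A EB 62 91 88 D4.
Little-endian: lowest address holds the least-significant byte.
So at ascending addresses the bytes are D4 88 91 62 EB 1A 05 1B.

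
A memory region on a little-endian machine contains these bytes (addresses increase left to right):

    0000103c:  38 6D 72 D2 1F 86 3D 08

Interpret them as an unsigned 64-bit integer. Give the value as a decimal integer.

In little-endian order the low byte comes first in memory.
Reassemble most-significant byte first: 08 3D 86 1F D2 72 6D 38 → 0x083D861FD2726D38.
0x083D861FD2726D38 = 593778197115596088.

593778197115596088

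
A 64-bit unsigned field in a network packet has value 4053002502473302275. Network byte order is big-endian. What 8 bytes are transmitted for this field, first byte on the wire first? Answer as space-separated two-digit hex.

4053002502473302275 in hexadecimal, padded to 64 bits, is 0x383F284D61B0C103.
Split into bytes (most-significant first): 38 3F 28 4D 61 B0 C1 03.
Big-endian stores the most-significant byte at the lowest address.
So the memory order matches the most-significant-first order: 38 3F 28 4D 61 B0 C1 03.

38 3F 28 4D 61 B0 C1 03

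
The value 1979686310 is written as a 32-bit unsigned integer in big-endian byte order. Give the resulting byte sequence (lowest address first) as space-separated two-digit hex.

1979686310 in hexadecimal, padded to 32 bits, is 0x75FF9DA6.
Split into bytes (most-significant first): 75 FF 9D A6.
Big-endian stores the most-significant byte at the lowest address.
So the memory order matches the most-significant-first order: 75 FF 9D A6.

75 FF 9D A6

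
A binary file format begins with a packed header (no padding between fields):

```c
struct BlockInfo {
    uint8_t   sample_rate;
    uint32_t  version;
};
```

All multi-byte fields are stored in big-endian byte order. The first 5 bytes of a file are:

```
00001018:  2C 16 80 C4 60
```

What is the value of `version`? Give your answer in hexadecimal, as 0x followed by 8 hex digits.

0x1680C460

`version` follows `sample_rate` (1 byte), so it starts at byte offset 1 and occupies 4 bytes.
Bytes at offsets 1..4: 16 80 C4 60.
Big-endian stores the most-significant byte at the lowest address.
The bytes are already most-significant first: 0x1680C460.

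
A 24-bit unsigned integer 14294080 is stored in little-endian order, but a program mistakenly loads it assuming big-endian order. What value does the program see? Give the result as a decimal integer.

14294080 in 24-bit hexadecimal is 0xDA1C40.
Stored little-endian, the bytes at ascending addresses are 40 1C DA.
Read back as big-endian, the last byte is least significant, giving 0x401CDA.
0x401CDA = 4201690.

4201690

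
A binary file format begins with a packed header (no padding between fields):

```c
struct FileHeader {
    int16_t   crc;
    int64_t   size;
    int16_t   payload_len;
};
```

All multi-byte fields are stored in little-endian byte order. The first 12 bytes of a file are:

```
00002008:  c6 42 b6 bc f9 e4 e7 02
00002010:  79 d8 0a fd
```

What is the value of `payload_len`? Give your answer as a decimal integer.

`payload_len` follows `crc` (2 B), `size` (8 B), so it starts at offset 2 + 8 = 10 and occupies 2 bytes.
Bytes at offsets 10..11: 0A FD.
In little-endian order the low byte comes first in memory.
Reassemble most-significant byte first: FD 0A → 0xFD0A.
Top bit is set, so as a signed 16-bit value this is 0xFD0A − 2^16 = -758.

-758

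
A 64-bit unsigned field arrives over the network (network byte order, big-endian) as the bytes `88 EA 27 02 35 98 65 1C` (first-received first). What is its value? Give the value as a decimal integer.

In big-endian order the high byte comes first in memory.
The bytes are already most-significant first: 0x88EA27023598651C.
0x88EA27023598651C = 9865740824151090460.

9865740824151090460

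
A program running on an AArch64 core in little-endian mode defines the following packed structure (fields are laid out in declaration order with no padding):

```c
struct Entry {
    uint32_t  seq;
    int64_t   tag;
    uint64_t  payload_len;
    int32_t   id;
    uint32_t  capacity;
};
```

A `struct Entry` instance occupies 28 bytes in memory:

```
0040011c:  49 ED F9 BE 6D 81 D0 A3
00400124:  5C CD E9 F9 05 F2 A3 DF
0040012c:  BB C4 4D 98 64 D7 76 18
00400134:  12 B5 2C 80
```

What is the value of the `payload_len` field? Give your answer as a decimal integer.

10974644178161758725

`payload_len` follows `seq` (4 B), `tag` (8 B), so it starts at offset 4 + 8 = 12 and occupies 8 bytes.
Bytes at offsets 12..19: 05 F2 A3 DF BB C4 4D 98.
Little-endian stores the least-significant byte at the lowest address.
Reassemble most-significant byte first: 98 4D C4 BB DF A3 F2 05 → 0x984DC4BBDFA3F205.
0x984DC4BBDFA3F205 = 10974644178161758725.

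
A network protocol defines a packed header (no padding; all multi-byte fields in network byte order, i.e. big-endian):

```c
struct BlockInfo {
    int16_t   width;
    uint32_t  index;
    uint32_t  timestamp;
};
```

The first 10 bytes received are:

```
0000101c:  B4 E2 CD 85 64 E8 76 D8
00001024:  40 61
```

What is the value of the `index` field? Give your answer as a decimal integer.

3448071400

`index` follows `width` (2 bytes), so it starts at byte offset 2 and occupies 4 bytes.
Bytes at offsets 2..5: CD 85 64 E8.
Big-endian: lowest address holds the most-significant byte.
The bytes are already most-significant first: 0xCD8564E8.
0xCD8564E8 = 3448071400.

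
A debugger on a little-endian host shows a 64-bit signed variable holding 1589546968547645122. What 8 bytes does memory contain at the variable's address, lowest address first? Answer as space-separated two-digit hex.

1589546968547645122 in hexadecimal, padded to 64 bits, is 0x160F348BCE14D6C2.
Split into bytes (most-significant first): 16 0F 34 8B CE 14 D6 C2.
In little-endian order the low byte comes first in memory.
So at ascending addresses the bytes are C2 D6 14 CE 8B 34 0F 16.

C2 D6 14 CE 8B 34 0F 16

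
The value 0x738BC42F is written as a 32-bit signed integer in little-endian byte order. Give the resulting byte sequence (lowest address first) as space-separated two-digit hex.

Split into bytes (most-significant first): 73 8B C4 2F.
Little-endian: lowest address holds the least-significant byte.
So at ascending addresses the bytes are 2F C4 8B 73.

2F C4 8B 73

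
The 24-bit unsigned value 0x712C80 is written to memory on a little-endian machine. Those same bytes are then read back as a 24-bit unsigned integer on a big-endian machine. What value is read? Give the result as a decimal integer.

Stored little-endian, the bytes at ascending addresses are 80 2C 71.
Read back as big-endian, the last byte is least significant, giving 0x802C71.
0x802C71 = 8399985.

8399985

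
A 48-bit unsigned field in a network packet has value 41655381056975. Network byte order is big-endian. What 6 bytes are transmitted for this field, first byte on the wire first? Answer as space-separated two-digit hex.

25 E2 A6 30 DD CF

41655381056975 in hexadecimal, padded to 48 bits, is 0x25E2A630DDCF.
Split into bytes (most-significant first): 25 E2 A6 30 DD CF.
Big-endian: lowest address holds the most-significant byte.
So the memory order matches the most-significant-first order: 25 E2 A6 30 DD CF.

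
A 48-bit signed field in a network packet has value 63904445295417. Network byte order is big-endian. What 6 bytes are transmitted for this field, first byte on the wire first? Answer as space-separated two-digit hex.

3A 1E E9 C2 EB 39

63904445295417 in hexadecimal, padded to 48 bits, is 0x3A1EE9C2EB39.
Split into bytes (most-significant first): 3A 1E E9 C2 EB 39.
In big-endian order the high byte comes first in memory.
So the memory order matches the most-significant-first order: 3A 1E E9 C2 EB 39.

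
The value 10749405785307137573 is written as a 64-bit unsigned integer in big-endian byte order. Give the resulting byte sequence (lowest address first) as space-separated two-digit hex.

10749405785307137573 in hexadecimal, padded to 64 bits, is 0x952D8F9BE3C2C625.
Split into bytes (most-significant first): 95 2D 8F 9B E3 C2 C6 25.
Big-endian stores the most-significant byte at the lowest address.
So the memory order matches the most-significant-first order: 95 2D 8F 9B E3 C2 C6 25.

95 2D 8F 9B E3 C2 C6 25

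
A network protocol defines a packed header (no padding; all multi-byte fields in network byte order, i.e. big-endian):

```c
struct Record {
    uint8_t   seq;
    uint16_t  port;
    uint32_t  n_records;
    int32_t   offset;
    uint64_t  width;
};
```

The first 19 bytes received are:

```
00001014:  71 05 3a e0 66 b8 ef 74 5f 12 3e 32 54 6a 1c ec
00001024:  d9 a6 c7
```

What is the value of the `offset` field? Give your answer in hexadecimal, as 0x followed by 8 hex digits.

0x745F123E

`offset` follows `seq` (1 B), `port` (2 B), `n_records` (4 B), so it starts at offset 1 + 2 + 4 = 7 and occupies 4 bytes.
Bytes at offsets 7..10: 74 5F 12 3E.
In big-endian order the high byte comes first in memory.
The bytes are already most-significant first: 0x745F123E.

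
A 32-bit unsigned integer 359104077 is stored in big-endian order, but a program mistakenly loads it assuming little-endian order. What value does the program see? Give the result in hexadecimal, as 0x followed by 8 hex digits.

359104077 in 32-bit hexadecimal is 0x15677E4D.
Stored big-endian, the bytes at ascending addresses are 15 67 7E 4D.
Read back as little-endian, the first byte is least significant, giving 0x4D7E6715.

0x4D7E6715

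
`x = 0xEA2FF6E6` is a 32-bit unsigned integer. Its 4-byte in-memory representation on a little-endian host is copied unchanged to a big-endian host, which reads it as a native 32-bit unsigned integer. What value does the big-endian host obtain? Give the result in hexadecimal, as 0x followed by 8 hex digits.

0xE6F62FEA

Stored little-endian, the bytes at ascending addresses are E6 F6 2F EA.
Read back as big-endian, the last byte is least significant, giving 0xE6F62FEA.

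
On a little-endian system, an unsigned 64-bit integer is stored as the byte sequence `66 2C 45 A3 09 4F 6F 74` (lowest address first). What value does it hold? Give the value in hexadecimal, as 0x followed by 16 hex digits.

Little-endian: lowest address holds the least-significant byte.
Reassemble most-significant byte first: 74 6F 4F 09 A3 45 2C 66 → 0x746F4F09A3452C66.

0x746F4F09A3452C66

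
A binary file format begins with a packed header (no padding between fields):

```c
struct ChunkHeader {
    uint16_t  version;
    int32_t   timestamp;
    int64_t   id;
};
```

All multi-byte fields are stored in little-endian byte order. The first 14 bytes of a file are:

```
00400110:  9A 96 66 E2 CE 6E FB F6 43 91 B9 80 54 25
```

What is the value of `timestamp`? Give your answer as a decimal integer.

`timestamp` follows `version` (2 bytes), so it starts at byte offset 2 and occupies 4 bytes.
Bytes at offsets 2..5: 66 E2 CE 6E.
Little-endian stores the least-significant byte at the lowest address.
Reassemble most-significant byte first: 6E CE E2 66 → 0x6ECEE266.
0x6ECEE266 = 1859052134.

1859052134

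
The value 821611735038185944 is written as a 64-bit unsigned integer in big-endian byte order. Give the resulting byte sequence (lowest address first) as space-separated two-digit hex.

821611735038185944 in hexadecimal, padded to 64 bits, is 0x0B66F3851A3E51D8.
Split into bytes (most-significant first): 0B 66 F3 85 1A 3E 51 D8.
Big-endian: lowest address holds the most-significant byte.
So the memory order matches the most-significant-first order: 0B 66 F3 85 1A 3E 51 D8.

0B 66 F3 85 1A 3E 51 D8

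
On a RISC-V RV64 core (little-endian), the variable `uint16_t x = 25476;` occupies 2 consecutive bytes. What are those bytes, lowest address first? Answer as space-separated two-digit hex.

84 63

25476 in hexadecimal, padded to 16 bits, is 0x6384.
Split into bytes (most-significant first): 63 84.
Little-endian stores the least-significant byte at the lowest address.
So at ascending addresses the bytes are 84 63.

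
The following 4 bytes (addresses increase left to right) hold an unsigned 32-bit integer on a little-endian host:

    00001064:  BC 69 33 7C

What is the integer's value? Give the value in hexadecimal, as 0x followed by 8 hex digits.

0x7C3369BC

Little-endian: lowest address holds the least-significant byte.
Reassemble most-significant byte first: 7C 33 69 BC → 0x7C3369BC.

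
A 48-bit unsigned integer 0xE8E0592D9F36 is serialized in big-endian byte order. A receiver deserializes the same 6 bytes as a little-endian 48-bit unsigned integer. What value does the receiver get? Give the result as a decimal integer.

Stored big-endian, the bytes at ascending addresses are E8 E0 59 2D 9F 36.
Read back as little-endian, the first byte is least significant, giving 0x369F2D59E0E8.
0x369F2D59E0E8 = 60057288564968.

60057288564968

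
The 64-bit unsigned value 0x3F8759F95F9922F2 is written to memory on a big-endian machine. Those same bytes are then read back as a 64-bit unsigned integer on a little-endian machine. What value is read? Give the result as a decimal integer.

17447676543871059775

Stored big-endian, the bytes at ascending addresses are 3F 87 59 F9 5F 99 22 F2.
Read back as little-endian, the first byte is least significant, giving 0xF222995FF959873F.
0xF222995FF959873F = 17447676543871059775.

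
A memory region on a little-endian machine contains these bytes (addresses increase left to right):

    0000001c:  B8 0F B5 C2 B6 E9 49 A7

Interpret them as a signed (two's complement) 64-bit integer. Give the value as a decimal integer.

Little-endian: lowest address holds the least-significant byte.
Reassemble most-significant byte first: A7 49 E9 B6 C2 B5 0F B8 → 0xA749E9B6C2B50FB8.
Top bit is set, so as a signed 64-bit value this is 0xA749E9B6C2B50FB8 − 2^64 = -6392321224915742792.

-6392321224915742792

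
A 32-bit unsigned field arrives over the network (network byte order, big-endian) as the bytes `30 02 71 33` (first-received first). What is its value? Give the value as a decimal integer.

In big-endian order the high byte comes first in memory.
The bytes are already most-significant first: 0x30027133.
0x30027133 = 805466419.

805466419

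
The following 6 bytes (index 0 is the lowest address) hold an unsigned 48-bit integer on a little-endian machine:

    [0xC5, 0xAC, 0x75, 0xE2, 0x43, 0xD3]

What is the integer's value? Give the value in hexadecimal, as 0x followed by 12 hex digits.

0xD343E275ACC5

Little-endian: lowest address holds the least-significant byte.
Reassemble most-significant byte first: D3 43 E2 75 AC C5 → 0xD343E275ACC5.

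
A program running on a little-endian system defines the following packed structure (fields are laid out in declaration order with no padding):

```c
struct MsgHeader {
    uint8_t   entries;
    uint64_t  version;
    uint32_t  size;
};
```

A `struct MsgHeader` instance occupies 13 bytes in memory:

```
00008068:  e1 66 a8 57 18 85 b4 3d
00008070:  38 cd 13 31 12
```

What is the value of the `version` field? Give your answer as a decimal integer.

`version` follows `entries` (1 byte), so it starts at byte offset 1 and occupies 8 bytes.
Bytes at offsets 1..8: 66 A8 57 18 85 B4 3D 38.
In little-endian order the low byte comes first in memory.
Reassemble most-significant byte first: 38 3D B4 85 18 57 A8 66 → 0x383DB4851857A866.
0x383DB4851857A866 = 4052593723435362406.

4052593723435362406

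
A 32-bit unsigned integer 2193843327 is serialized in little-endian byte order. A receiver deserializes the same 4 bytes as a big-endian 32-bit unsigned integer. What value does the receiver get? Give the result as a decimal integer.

2137310082

2193843327 in 32-bit hexadecimal is 0x82C3647F.
Stored little-endian, the bytes at ascending addresses are 7F 64 C3 82.
Read back as big-endian, the last byte is least significant, giving 0x7F64C382.
0x7F64C382 = 2137310082.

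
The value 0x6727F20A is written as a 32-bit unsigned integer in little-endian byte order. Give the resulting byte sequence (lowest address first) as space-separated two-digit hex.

Split into bytes (most-significant first): 67 27 F2 0A.
In little-endian order the low byte comes first in memory.
So at ascending addresses the bytes are 0A F2 27 67.

0A F2 27 67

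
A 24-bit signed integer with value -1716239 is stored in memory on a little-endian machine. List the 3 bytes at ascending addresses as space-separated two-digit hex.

F1 CF E5

Two's complement of -1716239 in 24 bits: 1716239 = 0x1A300F; invert → 0xE5CFF0; add 1 → 0xE5CFF1.
Split into bytes (most-significant first): E5 CF F1.
Little-endian: lowest address holds the least-significant byte.
So at ascending addresses the bytes are F1 CF E5.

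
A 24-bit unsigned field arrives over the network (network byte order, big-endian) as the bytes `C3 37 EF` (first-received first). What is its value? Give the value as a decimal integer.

12793839

Big-endian: lowest address holds the most-significant byte.
The bytes are already most-significant first: 0xC337EF.
0xC337EF = 12793839.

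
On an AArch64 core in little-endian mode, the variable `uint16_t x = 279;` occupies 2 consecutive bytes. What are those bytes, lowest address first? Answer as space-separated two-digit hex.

279 in hexadecimal, padded to 16 bits, is 0x0117.
Split into bytes (most-significant first): 01 17.
In little-endian order the low byte comes first in memory.
So at ascending addresses the bytes are 17 01.

17 01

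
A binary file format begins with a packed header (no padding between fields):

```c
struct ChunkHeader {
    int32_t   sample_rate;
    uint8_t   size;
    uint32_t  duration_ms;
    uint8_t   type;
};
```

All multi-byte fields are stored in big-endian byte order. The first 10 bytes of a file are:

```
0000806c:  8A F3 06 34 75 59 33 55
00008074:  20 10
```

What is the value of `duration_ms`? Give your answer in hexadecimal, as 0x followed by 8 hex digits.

`duration_ms` follows `sample_rate` (4 B), `size` (1 B), so it starts at offset 4 + 1 = 5 and occupies 4 bytes.
Bytes at offsets 5..8: 59 33 55 20.
Big-endian: lowest address holds the most-significant byte.
The bytes are already most-significant first: 0x59335520.

0x59335520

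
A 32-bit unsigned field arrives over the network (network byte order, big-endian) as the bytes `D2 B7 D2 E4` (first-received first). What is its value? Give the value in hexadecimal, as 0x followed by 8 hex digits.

0xD2B7D2E4

Big-endian stores the most-significant byte at the lowest address.
The bytes are already most-significant first: 0xD2B7D2E4.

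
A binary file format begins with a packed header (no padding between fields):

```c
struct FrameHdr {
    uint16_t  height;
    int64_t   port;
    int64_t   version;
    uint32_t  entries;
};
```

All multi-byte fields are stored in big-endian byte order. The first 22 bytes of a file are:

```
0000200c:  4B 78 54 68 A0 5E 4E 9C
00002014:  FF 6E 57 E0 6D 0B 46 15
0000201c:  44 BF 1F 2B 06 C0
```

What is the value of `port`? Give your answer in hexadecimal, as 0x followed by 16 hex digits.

`port` follows `height` (2 bytes), so it starts at byte offset 2 and occupies 8 bytes.
Bytes at offsets 2..9: 54 68 A0 5E 4E 9C FF 6E.
In big-endian order the high byte comes first in memory.
The bytes are already most-significant first: 0x5468A05E4E9CFF6E.

0x5468A05E4E9CFF6E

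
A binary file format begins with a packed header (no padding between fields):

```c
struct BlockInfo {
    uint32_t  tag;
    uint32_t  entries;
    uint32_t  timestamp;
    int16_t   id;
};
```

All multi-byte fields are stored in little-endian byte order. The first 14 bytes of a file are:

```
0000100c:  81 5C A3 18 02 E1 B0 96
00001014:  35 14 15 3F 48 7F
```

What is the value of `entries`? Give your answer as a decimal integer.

2528174338

`entries` follows `tag` (4 bytes), so it starts at byte offset 4 and occupies 4 bytes.
Bytes at offsets 4..7: 02 E1 B0 96.
In little-endian order the low byte comes first in memory.
Reassemble most-significant byte first: 96 B0 E1 02 → 0x96B0E102.
0x96B0E102 = 2528174338.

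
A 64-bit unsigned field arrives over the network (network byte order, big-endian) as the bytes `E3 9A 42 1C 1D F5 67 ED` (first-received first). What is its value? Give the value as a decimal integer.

16400493681552222189

In big-endian order the high byte comes first in memory.
The bytes are already most-significant first: 0xE39A421C1DF567ED.
0xE39A421C1DF567ED = 16400493681552222189.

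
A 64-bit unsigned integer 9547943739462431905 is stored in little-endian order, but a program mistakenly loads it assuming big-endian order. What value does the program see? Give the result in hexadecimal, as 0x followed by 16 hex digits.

0xA1B4126E3E1C8184

9547943739462431905 in 64-bit hexadecimal is 0x84811C3E6E12B4A1.
Stored little-endian, the bytes at ascending addresses are A1 B4 12 6E 3E 1C 81 84.
Read back as big-endian, the last byte is least significant, giving 0xA1B4126E3E1C8184.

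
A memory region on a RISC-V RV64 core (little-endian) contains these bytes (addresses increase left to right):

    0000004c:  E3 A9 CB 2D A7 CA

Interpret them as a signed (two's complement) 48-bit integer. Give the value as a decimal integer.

Little-endian stores the least-significant byte at the lowest address.
Reassemble most-significant byte first: CA A7 2D CB A9 E3 → 0xCAA72DCBA9E3.
Top bit is set, so as a signed 48-bit value this is 0xCAA72DCBA9E3 − 2^48 = -58655600039453.

-58655600039453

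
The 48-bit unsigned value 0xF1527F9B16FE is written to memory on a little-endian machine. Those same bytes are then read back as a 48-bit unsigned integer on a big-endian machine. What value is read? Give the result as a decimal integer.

Stored little-endian, the bytes at ascending addresses are FE 16 9B 7F 52 F1.
Read back as big-endian, the last byte is least significant, giving 0xFE169B7F52F1.
0xFE169B7F52F1 = 279373051548401.

279373051548401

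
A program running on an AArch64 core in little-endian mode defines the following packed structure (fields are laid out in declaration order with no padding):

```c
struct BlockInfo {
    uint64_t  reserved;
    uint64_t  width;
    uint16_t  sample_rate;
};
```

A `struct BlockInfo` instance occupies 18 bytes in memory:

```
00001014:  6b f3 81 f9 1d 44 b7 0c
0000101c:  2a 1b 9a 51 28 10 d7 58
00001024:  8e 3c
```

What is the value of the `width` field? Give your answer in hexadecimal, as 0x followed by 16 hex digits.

`width` follows `reserved` (8 bytes), so it starts at byte offset 8 and occupies 8 bytes.
Bytes at offsets 8..15: 2A 1B 9A 51 28 10 D7 58.
Little-endian: lowest address holds the least-significant byte.
Reassemble most-significant byte first: 58 D7 10 28 51 9A 1B 2A → 0x58D71028519A1B2A.

0x58D71028519A1B2A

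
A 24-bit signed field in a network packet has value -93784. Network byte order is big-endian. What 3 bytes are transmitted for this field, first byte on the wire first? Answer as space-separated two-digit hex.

FE 91 A8

Two's complement of -93784 in 24 bits: 93784 = 0x016E58; invert → 0xFE91A7; add 1 → 0xFE91A8.
Split into bytes (most-significant first): FE 91 A8.
Big-endian stores the most-significant byte at the lowest address.
So the memory order matches the most-significant-first order: FE 91 A8.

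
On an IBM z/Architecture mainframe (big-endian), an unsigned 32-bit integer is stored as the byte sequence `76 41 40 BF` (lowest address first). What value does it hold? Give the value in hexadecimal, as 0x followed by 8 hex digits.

0x764140BF

Big-endian stores the most-significant byte at the lowest address.
The bytes are already most-significant first: 0x764140BF.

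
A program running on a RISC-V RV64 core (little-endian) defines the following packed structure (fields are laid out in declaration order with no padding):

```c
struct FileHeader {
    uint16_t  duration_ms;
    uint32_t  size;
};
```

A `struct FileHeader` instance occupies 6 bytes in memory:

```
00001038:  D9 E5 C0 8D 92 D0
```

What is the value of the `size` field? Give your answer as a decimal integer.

`size` follows `duration_ms` (2 bytes), so it starts at byte offset 2 and occupies 4 bytes.
Bytes at offsets 2..5: C0 8D 92 D0.
Little-endian: lowest address holds the least-significant byte.
Reassemble most-significant byte first: D0 92 8D C0 → 0xD0928DC0.
0xD0928DC0 = 3499265472.

3499265472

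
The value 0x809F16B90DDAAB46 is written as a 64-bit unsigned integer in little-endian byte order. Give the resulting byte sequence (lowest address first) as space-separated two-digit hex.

46 AB DA 0D B9 16 9F 80

Split into bytes (most-significant first): 80 9F 16 B9 0D DA AB 46.
Little-endian: lowest address holds the least-significant byte.
So at ascending addresses the bytes are 46 AB DA 0D B9 16 9F 80.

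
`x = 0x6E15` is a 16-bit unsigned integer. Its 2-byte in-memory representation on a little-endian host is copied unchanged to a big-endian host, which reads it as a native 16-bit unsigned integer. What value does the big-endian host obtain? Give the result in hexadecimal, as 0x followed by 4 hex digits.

0x156E

Stored little-endian, the bytes at ascending addresses are 15 6E.
Read back as big-endian, the last byte is least significant, giving 0x156E.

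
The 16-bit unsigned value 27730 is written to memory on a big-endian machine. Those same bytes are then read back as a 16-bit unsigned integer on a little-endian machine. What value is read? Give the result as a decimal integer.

21100

27730 in 16-bit hexadecimal is 0x6C52.
Stored big-endian, the bytes at ascending addresses are 6C 52.
Read back as little-endian, the first byte is least significant, giving 0x526C.
0x526C = 21100.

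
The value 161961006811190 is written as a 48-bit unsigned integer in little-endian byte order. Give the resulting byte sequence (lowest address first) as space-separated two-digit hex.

36 48 47 7C 4D 93

161961006811190 in hexadecimal, padded to 48 bits, is 0x934D7C474836.
Split into bytes (most-significant first): 93 4D 7C 47 48 36.
In little-endian order the low byte comes first in memory.
So at ascending addresses the bytes are 36 48 47 7C 4D 93.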